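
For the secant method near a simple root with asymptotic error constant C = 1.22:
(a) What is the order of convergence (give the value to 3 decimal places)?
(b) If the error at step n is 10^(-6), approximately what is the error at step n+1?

(a) Secant method has superlinear convergence with order φ = (1+√5)/2 ≈ 1.618.
    This means |e_{n+1}| ≈ C|e_n|^1.618.

(b) With |e_n| = 10^(-6) and C = 1.22:
    |e_{n+1}| ≈ 1.22 × (10^(-6))^1.618 = 1.22 × 10^(-9.71)

(a) ≈ 1.618 (golden ratio); (b) |e_{n+1}| ≈ 2.389e-10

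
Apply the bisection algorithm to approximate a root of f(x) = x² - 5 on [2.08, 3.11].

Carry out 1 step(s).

f(x) = x² - 5
Initial interval: [2.08, 3.11]

Iteration 1:
  c_1 = (2.080000 + 3.110000)/2 = 2.595000
  f(c_1) = f(2.595000) = 1.734025
  f(a) × f(c) < 0, new interval: [2.080000, 2.595000]

After 1 iteration(s), the approximation is c_1 = 2.595000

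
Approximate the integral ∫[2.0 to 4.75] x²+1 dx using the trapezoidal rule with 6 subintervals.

f(x) = x²+1
a = 2.0, b = 4.75, n = 6
h = (b - a)/n = 0.458333

Trapezoidal rule: (h/2)[f(x₀) + 2f(x₁) + 2f(x₂) + ... + f(xₙ)]

x_0 = 2.0000, f(x_0) = 5.000000, coefficient = 1
x_1 = 2.4583, f(x_1) = 7.043403, coefficient = 2
x_2 = 2.9167, f(x_2) = 9.506944, coefficient = 2
x_3 = 3.3750, f(x_3) = 12.390625, coefficient = 2
x_4 = 3.8333, f(x_4) = 15.694444, coefficient = 2
x_5 = 4.2917, f(x_5) = 19.418403, coefficient = 2
x_6 = 4.7500, f(x_6) = 23.562500, coefficient = 1

I ≈ (0.458333/2) × 156.670139 = 35.903573
Exact value: 35.807292
Error: 0.096282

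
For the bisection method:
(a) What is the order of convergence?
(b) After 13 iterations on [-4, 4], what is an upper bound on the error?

(a) Bisection has linear (order 1) convergence; the error is halved each step.

(b) Error bound = (b-a)/2^n = (4 - (-4))/2^{13}
    = 8/2^{13}

(a) 1 (linear); (b) error ≤ 9.77e-04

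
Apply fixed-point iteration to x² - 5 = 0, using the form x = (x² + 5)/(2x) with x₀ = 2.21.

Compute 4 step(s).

Equation: x² - 5 = 0
Fixed-point form: x = (x² + 5)/(2x)
x₀ = 2.21

x_1 = g(2.210000) = 2.236222
x_2 = g(2.236222) = 2.236068
x_3 = g(2.236068) = 2.236068
x_4 = g(2.236068) = 2.236068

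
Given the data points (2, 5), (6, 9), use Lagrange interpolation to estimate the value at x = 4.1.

Lagrange interpolation formula:
P(x) = Σ yᵢ × Lᵢ(x)
where Lᵢ(x) = Π_{j≠i} (x - xⱼ)/(xᵢ - xⱼ)

L_0(4.1) = (4.1 - 6)/(2 - 6) = 0.475000
L_1(4.1) = (4.1 - 2)/(6 - 2) = 0.525000

P(4.1) = 5×L_0(4.1) + 9×L_1(4.1)
P(4.1) = 7.100000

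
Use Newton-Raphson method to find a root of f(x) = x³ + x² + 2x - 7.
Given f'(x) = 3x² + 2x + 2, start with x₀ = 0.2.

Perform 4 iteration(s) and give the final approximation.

f(x) = x³ + x² + 2x - 7
f'(x) = 3x² + 2x + 2
x₀ = 0.2

Newton-Raphson formula: x_{n+1} = x_n - f(x_n)/f'(x_n)

Iteration 1:
  f(0.200000) = -6.552000
  f'(0.200000) = 2.520000
  x_1 = 0.200000 - (-6.552000)/2.520000 = 2.800000
Iteration 2:
  f(2.800000) = 28.392000
  f'(2.800000) = 31.120000
  x_2 = 2.800000 - 28.392000/31.120000 = 1.887661
Iteration 3:
  f(1.887661) = 7.064815
  f'(1.887661) = 16.465110
  x_3 = 1.887661 - 7.064815/16.465110 = 1.458583
Iteration 4:
  f(1.458583) = 1.147711
  f'(1.458583) = 11.299556
  x_4 = 1.458583 - 1.147711/11.299556 = 1.357011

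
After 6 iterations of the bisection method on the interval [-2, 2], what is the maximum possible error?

Bisection error bound: |error| ≤ (b-a)/2^n
|error| ≤ (2 - (-2))/2^6 = 4/2^6
|error| ≤ 0.0625000000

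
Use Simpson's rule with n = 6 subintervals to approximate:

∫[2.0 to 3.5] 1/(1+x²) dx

f(x) = 1/(1+x²)
a = 2.0, b = 3.5, n = 6
h = (b - a)/n = 0.250000

Simpson's rule: (h/3)[f(x₀) + 4f(x₁) + 2f(x₂) + ... + f(xₙ)]

x_0 = 2.0000, f(x_0) = 0.200000, coefficient = 1
x_1 = 2.2500, f(x_1) = 0.164948, coefficient = 4
x_2 = 2.5000, f(x_2) = 0.137931, coefficient = 2
x_3 = 2.7500, f(x_3) = 0.116788, coefficient = 4
x_4 = 3.0000, f(x_4) = 0.100000, coefficient = 2
x_5 = 3.2500, f(x_5) = 0.086486, coefficient = 4
x_6 = 3.5000, f(x_6) = 0.075472, coefficient = 1

I ≈ (0.250000/3) × 2.224227 = 0.185352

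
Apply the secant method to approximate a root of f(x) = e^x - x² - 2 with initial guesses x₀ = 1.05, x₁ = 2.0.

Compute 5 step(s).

f(x) = e^x - x² - 2
x₀ = 1.05, x₁ = 2.0

Secant formula: x_{n+1} = x_n - f(x_n)(x_n - x_{n-1})/(f(x_n) - f(x_{n-1}))

Iteration 1:
  f(1.050000) = -0.244849
  f(2.000000) = 1.389056
  x_2 = 2.000000 - 1.389056×(2.000000 - 1.050000)/(1.389056 - (-0.244849))
       = 1.192362
Iteration 2:
  f(2.000000) = 1.389056
  f(1.192362) = -0.126872
  x_3 = 1.192362 - (-0.126872)×(1.192362 - 2.000000)/(-0.126872 - 1.389056)
       = 1.259956
Iteration 3:
  f(1.192362) = -0.126872
  f(1.259956) = -0.062223
  x_4 = 1.259956 - (-0.062223)×(1.259956 - 1.192362)/(-0.062223 - (-0.126872))
       = 1.325012
Iteration 4:
  f(1.259956) = -0.062223
  f(1.325012) = 0.006574
  x_5 = 1.325012 - 0.006574×(1.325012 - 1.259956)/(0.006574 - (-0.062223))
       = 1.318796
Iteration 5:
  f(1.325012) = 0.006574
  f(1.318796) = -0.000306
  x_6 = 1.318796 - (-0.000306)×(1.318796 - 1.325012)/(-0.000306 - 0.006574)
       = 1.319072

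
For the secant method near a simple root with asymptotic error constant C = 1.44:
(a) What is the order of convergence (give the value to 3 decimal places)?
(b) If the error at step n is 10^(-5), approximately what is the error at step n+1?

(a) Secant method has superlinear convergence with order φ = (1+√5)/2 ≈ 1.618.
    This means |e_{n+1}| ≈ C|e_n|^1.618.

(b) With |e_n| = 10^(-5) and C = 1.44:
    |e_{n+1}| ≈ 1.44 × (10^(-5))^1.618 = 1.44 × 10^(-8.09)

(a) ≈ 1.618 (golden ratio); (b) |e_{n+1}| ≈ 1.170e-08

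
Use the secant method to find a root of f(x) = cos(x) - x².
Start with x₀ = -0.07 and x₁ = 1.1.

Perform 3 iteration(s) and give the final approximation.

f(x) = cos(x) - x²
x₀ = -0.07, x₁ = 1.1

Secant formula: x_{n+1} = x_n - f(x_n)(x_n - x_{n-1})/(f(x_n) - f(x_{n-1}))

Iteration 1:
  f(-0.070000) = 0.992651
  f(1.100000) = -0.756404
  x_2 = 1.100000 - (-0.756404)×(1.100000 - (-0.070000))/(-0.756404 - 0.992651)
       = 0.594017
Iteration 2:
  f(1.100000) = -0.756404
  f(0.594017) = 0.475843
  x_3 = 0.594017 - 0.475843×(0.594017 - 1.100000)/(0.475843 - (-0.756404))
       = 0.789407
Iteration 3:
  f(0.594017) = 0.475843
  f(0.789407) = 0.081104
  x_4 = 0.789407 - 0.081104×(0.789407 - 0.594017)/(0.081104 - 0.475843)
       = 0.829552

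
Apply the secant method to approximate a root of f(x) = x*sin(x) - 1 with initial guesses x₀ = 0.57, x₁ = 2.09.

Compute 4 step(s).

f(x) = x*sin(x) - 1
x₀ = 0.57, x₁ = 2.09

Secant formula: x_{n+1} = x_n - f(x_n)(x_n - x_{n-1})/(f(x_n) - f(x_{n-1}))

Iteration 1:
  f(0.570000) = -0.692410
  f(2.090000) = 0.814568
  x_2 = 2.090000 - 0.814568×(2.090000 - 0.570000)/(0.814568 - (-0.692410))
       = 1.268393
Iteration 2:
  f(2.090000) = 0.814568
  f(1.268393) = 0.210838
  x_3 = 1.268393 - 0.210838×(1.268393 - 2.090000)/(0.210838 - 0.814568)
       = 0.981468
Iteration 3:
  f(1.268393) = 0.210838
  f(0.981468) = -0.184092
  x_4 = 0.981468 - (-0.184092)×(0.981468 - 1.268393)/(-0.184092 - 0.210838)
       = 1.115215
Iteration 4:
  f(0.981468) = -0.184092
  f(1.115215) = 0.001469
  x_5 = 1.115215 - 0.001469×(1.115215 - 0.981468)/(0.001469 - (-0.184092))
       = 1.114156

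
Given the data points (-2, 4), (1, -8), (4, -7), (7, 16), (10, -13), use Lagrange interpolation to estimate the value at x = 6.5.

Lagrange interpolation formula:
P(x) = Σ yᵢ × Lᵢ(x)
where Lᵢ(x) = Π_{j≠i} (x - xⱼ)/(xᵢ - xⱼ)

L_0(6.5) = (6.5 - 1)/(-2 - 1) × (6.5 - 4)/(-2 - 4) × (6.5 - 7)/(-2 - 7) × (6.5 - 10)/(-2 - 10) = 0.012378
L_1(6.5) = (6.5 - (-2))/(1 - (-2)) × (6.5 - 4)/(1 - 4) × (6.5 - 7)/(1 - 7) × (6.5 - 10)/(1 - 10) = -0.076517
L_2(6.5) = (6.5 - (-2))/(4 - (-2)) × (6.5 - 1)/(4 - 1) × (6.5 - 7)/(4 - 7) × (6.5 - 10)/(4 - 10) = 0.252508
L_3(6.5) = (6.5 - (-2))/(7 - (-2)) × (6.5 - 1)/(7 - 1) × (6.5 - 4)/(7 - 4) × (6.5 - 10)/(7 - 10) = 0.841692
L_4(6.5) = (6.5 - (-2))/(10 - (-2)) × (6.5 - 1)/(10 - 1) × (6.5 - 4)/(10 - 4) × (6.5 - 7)/(10 - 7) = -0.030060

P(6.5) = 4×L_0(6.5) + (-8)×L_1(6.5) + (-7)×L_2(6.5) + 16×L_3(6.5) + (-13)×L_4(6.5)
P(6.5) = 12.751961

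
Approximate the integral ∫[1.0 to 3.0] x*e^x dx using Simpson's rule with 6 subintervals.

f(x) = x*e^x
a = 1.0, b = 3.0, n = 6
h = (b - a)/n = 0.333333

Simpson's rule: (h/3)[f(x₀) + 4f(x₁) + 2f(x₂) + ... + f(xₙ)]

x_0 = 1.0000, f(x_0) = 2.718282, coefficient = 1
x_1 = 1.3333, f(x_1) = 5.058224, coefficient = 4
x_2 = 1.6667, f(x_2) = 8.824150, coefficient = 2
x_3 = 2.0000, f(x_3) = 14.778112, coefficient = 4
x_4 = 2.3333, f(x_4) = 24.061937, coefficient = 2
x_5 = 2.6667, f(x_5) = 38.378443, coefficient = 4
x_6 = 3.0000, f(x_6) = 60.256611, coefficient = 1

I ≈ (0.333333/3) × 361.606182 = 40.178465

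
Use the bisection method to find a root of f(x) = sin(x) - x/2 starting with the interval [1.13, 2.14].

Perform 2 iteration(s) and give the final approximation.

f(x) = sin(x) - x/2
Initial interval: [1.13, 2.14]

Iteration 1:
  c_1 = (1.130000 + 2.140000)/2 = 1.635000
  f(c_1) = f(1.635000) = 0.180440
  f(a) × f(c) ≥ 0, new interval: [1.635000, 2.140000]
Iteration 2:
  c_2 = (1.635000 + 2.140000)/2 = 1.887500
  f(c_2) = f(1.887500) = 0.006517
  f(a) × f(c) ≥ 0, new interval: [1.887500, 2.140000]

After 2 iteration(s), the approximation is c_2 = 1.887500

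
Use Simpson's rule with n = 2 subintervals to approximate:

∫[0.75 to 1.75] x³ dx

f(x) = x³
a = 0.75, b = 1.75, n = 2
h = (b - a)/n = 0.500000

Simpson's rule: (h/3)[f(x₀) + 4f(x₁) + 2f(x₂) + ... + f(xₙ)]

x_0 = 0.7500, f(x_0) = 0.421875, coefficient = 1
x_1 = 1.2500, f(x_1) = 1.953125, coefficient = 4
x_2 = 1.7500, f(x_2) = 5.359375, coefficient = 1

I ≈ (0.500000/3) × 13.593750 = 2.265625
Exact value: 2.265625
Error: 0.000000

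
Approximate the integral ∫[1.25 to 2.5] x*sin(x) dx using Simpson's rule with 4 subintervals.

f(x) = x*sin(x)
a = 1.25, b = 2.5, n = 4
h = (b - a)/n = 0.312500

Simpson's rule: (h/3)[f(x₀) + 4f(x₁) + 2f(x₂) + ... + f(xₙ)]

x_0 = 1.2500, f(x_0) = 1.186231, coefficient = 1
x_1 = 1.5625, f(x_1) = 1.562446, coefficient = 4
x_2 = 1.8750, f(x_2) = 1.788911, coefficient = 2
x_3 = 2.1875, f(x_3) = 1.784539, coefficient = 4
x_4 = 2.5000, f(x_4) = 1.496180, coefficient = 1

I ≈ (0.312500/3) × 19.648174 = 2.046685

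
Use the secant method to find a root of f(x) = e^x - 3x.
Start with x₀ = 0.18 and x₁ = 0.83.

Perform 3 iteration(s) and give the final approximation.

f(x) = e^x - 3x
x₀ = 0.18, x₁ = 0.83

Secant formula: x_{n+1} = x_n - f(x_n)(x_n - x_{n-1})/(f(x_n) - f(x_{n-1}))

Iteration 1:
  f(0.180000) = 0.657217
  f(0.830000) = -0.196681
  x_2 = 0.830000 - (-0.196681)×(0.830000 - 0.180000)/(-0.196681 - 0.657217)
       = 0.680283
Iteration 2:
  f(0.830000) = -0.196681
  f(0.680283) = -0.066413
  x_3 = 0.680283 - (-0.066413)×(0.680283 - 0.830000)/(-0.066413 - (-0.196681))
       = 0.603955
Iteration 3:
  f(0.680283) = -0.066413
  f(0.603955) = 0.017474
  x_4 = 0.603955 - 0.017474×(0.603955 - 0.680283)/(0.017474 - (-0.066413))
       = 0.619855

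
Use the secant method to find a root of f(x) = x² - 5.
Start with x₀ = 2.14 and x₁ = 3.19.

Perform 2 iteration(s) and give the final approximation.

f(x) = x² - 5
x₀ = 2.14, x₁ = 3.19

Secant formula: x_{n+1} = x_n - f(x_n)(x_n - x_{n-1})/(f(x_n) - f(x_{n-1}))

Iteration 1:
  f(2.140000) = -0.420400
  f(3.190000) = 5.176100
  x_2 = 3.190000 - 5.176100×(3.190000 - 2.140000)/(5.176100 - (-0.420400))
       = 2.218874
Iteration 2:
  f(3.190000) = 5.176100
  f(2.218874) = -0.076597
  x_3 = 2.218874 - (-0.076597)×(2.218874 - 3.190000)/(-0.076597 - 5.176100)
       = 2.233036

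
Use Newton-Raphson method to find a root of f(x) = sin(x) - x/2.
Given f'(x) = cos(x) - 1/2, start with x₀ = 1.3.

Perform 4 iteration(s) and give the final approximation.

f(x) = sin(x) - x/2
f'(x) = cos(x) - 1/2
x₀ = 1.3

Newton-Raphson formula: x_{n+1} = x_n - f(x_n)/f'(x_n)

Iteration 1:
  f(1.300000) = 0.313558
  f'(1.300000) = -0.232501
  x_1 = 1.300000 - 0.313558/(-0.232501) = 2.648631
Iteration 2:
  f(2.648631) = -0.851078
  f'(2.648631) = -1.380935
  x_2 = 2.648631 - (-0.851078)/(-1.380935) = 2.032325
Iteration 3:
  f(2.032325) = -0.120790
  f'(2.032325) = -0.945317
  x_3 = 2.032325 - (-0.120790)/(-0.945317) = 1.904548
Iteration 4:
  f(1.904548) = -0.007454
  f'(1.904548) = -0.827590
  x_4 = 1.904548 - (-0.007454)/(-0.827590) = 1.895541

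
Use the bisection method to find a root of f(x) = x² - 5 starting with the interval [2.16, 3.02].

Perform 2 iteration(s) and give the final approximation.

f(x) = x² - 5
Initial interval: [2.16, 3.02]

Iteration 1:
  c_1 = (2.160000 + 3.020000)/2 = 2.590000
  f(c_1) = f(2.590000) = 1.708100
  f(a) × f(c) < 0, new interval: [2.160000, 2.590000]
Iteration 2:
  c_2 = (2.160000 + 2.590000)/2 = 2.375000
  f(c_2) = f(2.375000) = 0.640625
  f(a) × f(c) < 0, new interval: [2.160000, 2.375000]

After 2 iteration(s), the approximation is c_2 = 2.375000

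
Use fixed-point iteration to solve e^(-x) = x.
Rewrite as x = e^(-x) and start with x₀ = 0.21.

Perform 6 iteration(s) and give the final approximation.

Equation: e^(-x) = x
Fixed-point form: x = e^(-x)
x₀ = 0.21

x_1 = g(0.210000) = 0.810584
x_2 = g(0.810584) = 0.444598
x_3 = g(0.444598) = 0.641082
x_4 = g(0.641082) = 0.526722
x_5 = g(0.526722) = 0.590537
x_6 = g(0.590537) = 0.554029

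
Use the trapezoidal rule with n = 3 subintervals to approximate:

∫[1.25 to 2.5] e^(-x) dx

f(x) = e^(-x)
a = 1.25, b = 2.5, n = 3
h = (b - a)/n = 0.416667

Trapezoidal rule: (h/2)[f(x₀) + 2f(x₁) + 2f(x₂) + ... + f(xₙ)]

x_0 = 1.2500, f(x_0) = 0.286505, coefficient = 1
x_1 = 1.6667, f(x_1) = 0.188876, coefficient = 2
x_2 = 2.0833, f(x_2) = 0.124514, coefficient = 2
x_3 = 2.5000, f(x_3) = 0.082085, coefficient = 1

I ≈ (0.416667/2) × 0.995370 = 0.207369
Exact value: 0.204420
Error: 0.002949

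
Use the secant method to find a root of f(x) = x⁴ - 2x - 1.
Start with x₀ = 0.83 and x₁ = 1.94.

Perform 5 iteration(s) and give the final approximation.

f(x) = x⁴ - 2x - 1
x₀ = 0.83, x₁ = 1.94

Secant formula: x_{n+1} = x_n - f(x_n)(x_n - x_{n-1})/(f(x_n) - f(x_{n-1}))

Iteration 1:
  f(0.830000) = -2.185417
  f(1.940000) = 9.284685
  x_2 = 1.940000 - 9.284685×(1.940000 - 0.830000)/(9.284685 - (-2.185417))
       = 1.041490
Iteration 2:
  f(1.940000) = 9.284685
  f(1.041490) = -1.906403
  x_3 = 1.041490 - (-1.906403)×(1.041490 - 1.940000)/(-1.906403 - 9.284685)
       = 1.194551
Iteration 3:
  f(1.041490) = -1.906403
  f(1.194551) = -1.352908
  x_4 = 1.194551 - (-1.352908)×(1.194551 - 1.041490)/(-1.352908 - (-1.906403))
       = 1.568679
Iteration 4:
  f(1.194551) = -1.352908
  f(1.568679) = 1.917957
  x_5 = 1.568679 - 1.917957×(1.568679 - 1.194551)/(1.917957 - (-1.352908))
       = 1.349300
Iteration 5:
  f(1.568679) = 1.917957
  f(1.349300) = -0.383980
  x_6 = 1.349300 - (-0.383980)×(1.349300 - 1.568679)/(-0.383980 - 1.917957)
       = 1.385894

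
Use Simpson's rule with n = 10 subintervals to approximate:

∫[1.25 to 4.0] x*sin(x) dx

f(x) = x*sin(x)
a = 1.25, b = 4.0, n = 10
h = (b - a)/n = 0.275000

Simpson's rule: (h/3)[f(x₀) + 4f(x₁) + 2f(x₂) + ... + f(xₙ)]

x_0 = 1.2500, f(x_0) = 1.186231, coefficient = 1
x_1 = 1.5250, f(x_1) = 1.523401, coefficient = 4
x_2 = 1.8000, f(x_2) = 1.752926, coefficient = 2
x_3 = 2.0750, f(x_3) = 1.816786, coefficient = 4
x_4 = 2.3500, f(x_4) = 1.671962, coefficient = 2
x_5 = 2.6250, f(x_5) = 1.296541, coefficient = 4
x_6 = 2.9000, f(x_6) = 0.693823, coefficient = 2
x_7 = 3.1750, f(x_7) = -0.106049, coefficient = 4
x_8 = 3.4500, f(x_8) = -1.047218, coefficient = 2
x_9 = 3.7250, f(x_9) = -2.051994, coefficient = 4
x_10 = 4.0000, f(x_10) = -3.027210, coefficient = 1

I ≈ (0.275000/3) × 14.216747 = 1.303202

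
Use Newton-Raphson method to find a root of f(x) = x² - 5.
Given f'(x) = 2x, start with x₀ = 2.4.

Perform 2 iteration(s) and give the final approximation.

f(x) = x² - 5
f'(x) = 2x
x₀ = 2.4

Newton-Raphson formula: x_{n+1} = x_n - f(x_n)/f'(x_n)

Iteration 1:
  f(2.400000) = 0.760000
  f'(2.400000) = 4.800000
  x_1 = 2.400000 - 0.760000/4.800000 = 2.241667
Iteration 2:
  f(2.241667) = 0.025069
  f'(2.241667) = 4.483333
  x_2 = 2.241667 - 0.025069/4.483333 = 2.236075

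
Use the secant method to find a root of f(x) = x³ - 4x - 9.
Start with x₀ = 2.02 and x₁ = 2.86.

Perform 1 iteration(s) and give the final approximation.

f(x) = x³ - 4x - 9
x₀ = 2.02, x₁ = 2.86

Secant formula: x_{n+1} = x_n - f(x_n)(x_n - x_{n-1})/(f(x_n) - f(x_{n-1}))

Iteration 1:
  f(2.020000) = -8.837592
  f(2.860000) = 2.953656
  x_2 = 2.860000 - 2.953656×(2.860000 - 2.020000)/(2.953656 - (-8.837592))
       = 2.649584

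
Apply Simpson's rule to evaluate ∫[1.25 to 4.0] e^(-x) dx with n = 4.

f(x) = e^(-x)
a = 1.25, b = 4.0, n = 4
h = (b - a)/n = 0.687500

Simpson's rule: (h/3)[f(x₀) + 4f(x₁) + 2f(x₂) + ... + f(xₙ)]

x_0 = 1.2500, f(x_0) = 0.286505, coefficient = 1
x_1 = 1.9375, f(x_1) = 0.144064, coefficient = 4
x_2 = 2.6250, f(x_2) = 0.072440, coefficient = 2
x_3 = 3.3125, f(x_3) = 0.036425, coefficient = 4
x_4 = 4.0000, f(x_4) = 0.018316, coefficient = 1

I ≈ (0.687500/3) × 1.171655 = 0.268504
Exact value: 0.268189
Error: 0.000315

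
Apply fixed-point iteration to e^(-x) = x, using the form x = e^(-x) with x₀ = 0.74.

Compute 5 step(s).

Equation: e^(-x) = x
Fixed-point form: x = e^(-x)
x₀ = 0.74

x_1 = g(0.740000) = 0.477114
x_2 = g(0.477114) = 0.620572
x_3 = g(0.620572) = 0.537637
x_4 = g(0.537637) = 0.584127
x_5 = g(0.584127) = 0.557592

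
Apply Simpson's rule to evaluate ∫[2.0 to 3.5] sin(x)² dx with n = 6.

f(x) = sin(x)²
a = 2.0, b = 3.5, n = 6
h = (b - a)/n = 0.250000

Simpson's rule: (h/3)[f(x₀) + 4f(x₁) + 2f(x₂) + ... + f(xₙ)]

x_0 = 2.0000, f(x_0) = 0.826822, coefficient = 1
x_1 = 2.2500, f(x_1) = 0.605398, coefficient = 4
x_2 = 2.5000, f(x_2) = 0.358169, coefficient = 2
x_3 = 2.7500, f(x_3) = 0.145665, coefficient = 4
x_4 = 3.0000, f(x_4) = 0.019915, coefficient = 2
x_5 = 3.2500, f(x_5) = 0.011706, coefficient = 4
x_6 = 3.5000, f(x_6) = 0.123049, coefficient = 1

I ≈ (0.250000/3) × 4.757115 = 0.396426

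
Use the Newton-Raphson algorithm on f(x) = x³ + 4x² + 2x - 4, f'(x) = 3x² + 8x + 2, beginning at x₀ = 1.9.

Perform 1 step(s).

f(x) = x³ + 4x² + 2x - 4
f'(x) = 3x² + 8x + 2
x₀ = 1.9

Newton-Raphson formula: x_{n+1} = x_n - f(x_n)/f'(x_n)

Iteration 1:
  f(1.900000) = 21.099000
  f'(1.900000) = 28.030000
  x_1 = 1.900000 - 21.099000/28.030000 = 1.147271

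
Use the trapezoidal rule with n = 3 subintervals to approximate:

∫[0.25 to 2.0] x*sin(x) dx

f(x) = x*sin(x)
a = 0.25, b = 2.0, n = 3
h = (b - a)/n = 0.583333

Trapezoidal rule: (h/2)[f(x₀) + 2f(x₁) + 2f(x₂) + ... + f(xₙ)]

x_0 = 0.2500, f(x_0) = 0.061851, coefficient = 1
x_1 = 0.8333, f(x_1) = 0.616814, coefficient = 2
x_2 = 1.4167, f(x_2) = 1.399873, coefficient = 2
x_3 = 2.0000, f(x_3) = 1.818595, coefficient = 1

I ≈ (0.583333/2) × 5.913820 = 1.724864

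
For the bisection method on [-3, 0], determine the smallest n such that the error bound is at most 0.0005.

We need (b-a)/2^n ≤ 0.0005
(0 - (-3))/2^n ≤ 0.0005
3/2^n ≤ 0.0005
2^n ≥ 6000
n ≥ log₂(6000) = 12.55
n ≥ 13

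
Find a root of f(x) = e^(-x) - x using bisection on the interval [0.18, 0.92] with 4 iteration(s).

f(x) = e^(-x) - x
Initial interval: [0.18, 0.92]

Iteration 1:
  c_1 = (0.180000 + 0.920000)/2 = 0.550000
  f(c_1) = f(0.550000) = 0.026950
  f(a) × f(c) ≥ 0, new interval: [0.550000, 0.920000]
Iteration 2:
  c_2 = (0.550000 + 0.920000)/2 = 0.735000
  f(c_2) = f(0.735000) = -0.255495
  f(a) × f(c) < 0, new interval: [0.550000, 0.735000]
Iteration 3:
  c_3 = (0.550000 + 0.735000)/2 = 0.642500
  f(c_3) = f(0.642500) = -0.116524
  f(a) × f(c) < 0, new interval: [0.550000, 0.642500]
Iteration 4:
  c_4 = (0.550000 + 0.642500)/2 = 0.596250
  f(c_4) = f(0.596250) = -0.045376
  f(a) × f(c) < 0, new interval: [0.550000, 0.596250]

After 4 iteration(s), the approximation is c_4 = 0.596250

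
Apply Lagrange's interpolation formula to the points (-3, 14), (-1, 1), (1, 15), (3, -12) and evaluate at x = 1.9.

Lagrange interpolation formula:
P(x) = Σ yᵢ × Lᵢ(x)
where Lᵢ(x) = Π_{j≠i} (x - xⱼ)/(xᵢ - xⱼ)

L_0(1.9) = (1.9 - (-1))/(-3 - (-1)) × (1.9 - 1)/(-3 - 1) × (1.9 - 3)/(-3 - 3) = 0.059813
L_1(1.9) = (1.9 - (-3))/(-1 - (-3)) × (1.9 - 1)/(-1 - 1) × (1.9 - 3)/(-1 - 3) = -0.303188
L_2(1.9) = (1.9 - (-3))/(1 - (-3)) × (1.9 - (-1))/(1 - (-1)) × (1.9 - 3)/(1 - 3) = 0.976938
L_3(1.9) = (1.9 - (-3))/(3 - (-3)) × (1.9 - (-1))/(3 - (-1)) × (1.9 - 1)/(3 - 1) = 0.266437

P(1.9) = 14×L_0(1.9) + 1×L_1(1.9) + 15×L_2(1.9) + (-12)×L_3(1.9)
P(1.9) = 11.991000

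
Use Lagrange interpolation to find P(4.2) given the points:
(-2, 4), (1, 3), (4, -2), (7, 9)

Lagrange interpolation formula:
P(x) = Σ yᵢ × Lᵢ(x)
where Lᵢ(x) = Π_{j≠i} (x - xⱼ)/(xᵢ - xⱼ)

L_0(4.2) = (4.2 - 1)/(-2 - 1) × (4.2 - 4)/(-2 - 4) × (4.2 - 7)/(-2 - 7) = 0.011062
L_1(4.2) = (4.2 - (-2))/(1 - (-2)) × (4.2 - 4)/(1 - 4) × (4.2 - 7)/(1 - 7) = -0.064296
L_2(4.2) = (4.2 - (-2))/(4 - (-2)) × (4.2 - 1)/(4 - 1) × (4.2 - 7)/(4 - 7) = 1.028741
L_3(4.2) = (4.2 - (-2))/(7 - (-2)) × (4.2 - 1)/(7 - 1) × (4.2 - 4)/(7 - 4) = 0.024494

P(4.2) = 4×L_0(4.2) + 3×L_1(4.2) + (-2)×L_2(4.2) + 9×L_3(4.2)
P(4.2) = -1.985679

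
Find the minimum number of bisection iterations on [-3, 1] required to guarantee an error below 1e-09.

We need (b-a)/2^n ≤ 1e-09
(1 - (-3))/2^n ≤ 1e-09
4/2^n ≤ 1e-09
2^n ≥ 4000000000
n ≥ log₂(4000000000) = 31.90
n ≥ 32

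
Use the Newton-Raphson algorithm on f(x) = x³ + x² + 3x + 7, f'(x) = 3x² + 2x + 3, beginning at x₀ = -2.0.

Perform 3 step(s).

f(x) = x³ + x² + 3x + 7
f'(x) = 3x² + 2x + 3
x₀ = -2.0

Newton-Raphson formula: x_{n+1} = x_n - f(x_n)/f'(x_n)

Iteration 1:
  f(-2.000000) = -3.000000
  f'(-2.000000) = 11.000000
  x_1 = -2.000000 - (-3.000000)/11.000000 = -1.727273
Iteration 2:
  f(-1.727273) = -0.351615
  f'(-1.727273) = 8.495868
  x_2 = -1.727273 - (-0.351615)/8.495868 = -1.685886
Iteration 3:
  f(-1.685886) = -0.007092
  f'(-1.685886) = 8.154864
  x_3 = -1.685886 - (-0.007092)/8.154864 = -1.685016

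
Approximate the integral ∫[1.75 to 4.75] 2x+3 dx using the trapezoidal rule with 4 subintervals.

f(x) = 2x+3
a = 1.75, b = 4.75, n = 4
h = (b - a)/n = 0.750000

Trapezoidal rule: (h/2)[f(x₀) + 2f(x₁) + 2f(x₂) + ... + f(xₙ)]

x_0 = 1.7500, f(x_0) = 6.500000, coefficient = 1
x_1 = 2.5000, f(x_1) = 8.000000, coefficient = 2
x_2 = 3.2500, f(x_2) = 9.500000, coefficient = 2
x_3 = 4.0000, f(x_3) = 11.000000, coefficient = 2
x_4 = 4.7500, f(x_4) = 12.500000, coefficient = 1

I ≈ (0.750000/2) × 76.000000 = 28.500000
Exact value: 28.500000
Error: 0.000000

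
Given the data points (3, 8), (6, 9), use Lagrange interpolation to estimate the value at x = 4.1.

Lagrange interpolation formula:
P(x) = Σ yᵢ × Lᵢ(x)
where Lᵢ(x) = Π_{j≠i} (x - xⱼ)/(xᵢ - xⱼ)

L_0(4.1) = (4.1 - 6)/(3 - 6) = 0.633333
L_1(4.1) = (4.1 - 3)/(6 - 3) = 0.366667

P(4.1) = 8×L_0(4.1) + 9×L_1(4.1)
P(4.1) = 8.366667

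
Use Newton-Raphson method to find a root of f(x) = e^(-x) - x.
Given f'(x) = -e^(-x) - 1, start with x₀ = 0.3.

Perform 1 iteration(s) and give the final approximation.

f(x) = e^(-x) - x
f'(x) = -e^(-x) - 1
x₀ = 0.3

Newton-Raphson formula: x_{n+1} = x_n - f(x_n)/f'(x_n)

Iteration 1:
  f(0.300000) = 0.440818
  f'(0.300000) = -1.740818
  x_1 = 0.300000 - 0.440818/(-1.740818) = 0.553225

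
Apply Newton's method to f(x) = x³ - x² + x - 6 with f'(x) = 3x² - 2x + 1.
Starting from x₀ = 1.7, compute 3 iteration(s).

f(x) = x³ - x² + x - 6
f'(x) = 3x² - 2x + 1
x₀ = 1.7

Newton-Raphson formula: x_{n+1} = x_n - f(x_n)/f'(x_n)

Iteration 1:
  f(1.700000) = -2.277000
  f'(1.700000) = 6.270000
  x_1 = 1.700000 - (-2.277000)/6.270000 = 2.063158
Iteration 2:
  f(2.063158) = 0.588618
  f'(2.063158) = 9.643546
  x_2 = 2.063158 - 0.588618/9.643546 = 2.002120
Iteration 3:
  f(2.002120) = 0.019106
  f'(2.002120) = 9.021218
  x_3 = 2.002120 - 0.019106/9.021218 = 2.000002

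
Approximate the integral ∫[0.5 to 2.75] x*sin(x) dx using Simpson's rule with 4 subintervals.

f(x) = x*sin(x)
a = 0.5, b = 2.75, n = 4
h = (b - a)/n = 0.562500

Simpson's rule: (h/3)[f(x₀) + 4f(x₁) + 2f(x₂) + ... + f(xₙ)]

x_0 = 0.5000, f(x_0) = 0.239713, coefficient = 1
x_1 = 1.0625, f(x_1) = 0.928173, coefficient = 4
x_2 = 1.6250, f(x_2) = 1.622613, coefficient = 2
x_3 = 2.1875, f(x_3) = 1.784539, coefficient = 4
x_4 = 2.7500, f(x_4) = 1.049568, coefficient = 1

I ≈ (0.562500/3) × 15.385357 = 2.884754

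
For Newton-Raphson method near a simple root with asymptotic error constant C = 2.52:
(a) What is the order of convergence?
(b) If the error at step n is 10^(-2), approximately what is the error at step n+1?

(a) Newton-Raphson has quadratic (order 2) convergence near simple roots.
    This means |e_{n+1}| ≈ C|e_n|².

(b) With |e_n| = 10^(-2) and C = 2.52:
    |e_{n+1}| ≈ 2.52 × (10^(-2))² = 2.52 × 10^(-4)

(a) 2 (quadratic); (b) |e_{n+1}| ≈ 2.520e-04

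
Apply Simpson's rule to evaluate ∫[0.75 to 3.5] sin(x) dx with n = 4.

f(x) = sin(x)
a = 0.75, b = 3.5, n = 4
h = (b - a)/n = 0.687500

Simpson's rule: (h/3)[f(x₀) + 4f(x₁) + 2f(x₂) + ... + f(xₙ)]

x_0 = 0.7500, f(x_0) = 0.681639, coefficient = 1
x_1 = 1.4375, f(x_1) = 0.991129, coefficient = 4
x_2 = 2.1250, f(x_2) = 0.850320, coefficient = 2
x_3 = 2.8125, f(x_3) = 0.323185, coefficient = 4
x_4 = 3.5000, f(x_4) = -0.350783, coefficient = 1

I ≈ (0.687500/3) × 7.288750 = 1.670339
Exact value: 1.668146
Error: 0.002193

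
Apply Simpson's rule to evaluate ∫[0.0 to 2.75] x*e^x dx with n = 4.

f(x) = x*e^x
a = 0.0, b = 2.75, n = 4
h = (b - a)/n = 0.687500

Simpson's rule: (h/3)[f(x₀) + 4f(x₁) + 2f(x₂) + ... + f(xₙ)]

x_0 = 0.0000, f(x_0) = 0.000000, coefficient = 1
x_1 = 0.6875, f(x_1) = 1.367257, coefficient = 4
x_2 = 1.3750, f(x_2) = 5.438230, coefficient = 2
x_3 = 2.0625, f(x_3) = 16.222819, coefficient = 4
x_4 = 2.7500, f(x_4) = 43.017238, coefficient = 1

I ≈ (0.687500/3) × 124.254003 = 28.474876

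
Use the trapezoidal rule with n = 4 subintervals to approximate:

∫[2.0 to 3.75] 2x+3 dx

f(x) = 2x+3
a = 2.0, b = 3.75, n = 4
h = (b - a)/n = 0.437500

Trapezoidal rule: (h/2)[f(x₀) + 2f(x₁) + 2f(x₂) + ... + f(xₙ)]

x_0 = 2.0000, f(x_0) = 7.000000, coefficient = 1
x_1 = 2.4375, f(x_1) = 7.875000, coefficient = 2
x_2 = 2.8750, f(x_2) = 8.750000, coefficient = 2
x_3 = 3.3125, f(x_3) = 9.625000, coefficient = 2
x_4 = 3.7500, f(x_4) = 10.500000, coefficient = 1

I ≈ (0.437500/2) × 70.000000 = 15.312500
Exact value: 15.312500
Error: 0.000000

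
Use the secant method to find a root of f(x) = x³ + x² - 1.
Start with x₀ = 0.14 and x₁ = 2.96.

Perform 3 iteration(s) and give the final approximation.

f(x) = x³ + x² - 1
x₀ = 0.14, x₁ = 2.96

Secant formula: x_{n+1} = x_n - f(x_n)(x_n - x_{n-1})/(f(x_n) - f(x_{n-1}))

Iteration 1:
  f(0.140000) = -0.977656
  f(2.960000) = 33.695936
  x_2 = 2.960000 - 33.695936×(2.960000 - 0.140000)/(33.695936 - (-0.977656))
       = 0.219513
Iteration 2:
  f(2.960000) = 33.695936
  f(0.219513) = -0.941237
  x_3 = 0.219513 - (-0.941237)×(0.219513 - 2.960000)/(-0.941237 - 33.695936)
       = 0.293983
Iteration 3:
  f(0.219513) = -0.941237
  f(0.293983) = -0.888166
  x_4 = 0.293983 - (-0.888166)×(0.293983 - 0.219513)/(-0.888166 - (-0.941237))
       = 1.540286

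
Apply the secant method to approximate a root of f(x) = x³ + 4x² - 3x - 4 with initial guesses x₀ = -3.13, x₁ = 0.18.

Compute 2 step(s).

f(x) = x³ + 4x² - 3x - 4
x₀ = -3.13, x₁ = 0.18

Secant formula: x_{n+1} = x_n - f(x_n)(x_n - x_{n-1})/(f(x_n) - f(x_{n-1}))

Iteration 1:
  f(-3.130000) = 13.913303
  f(0.180000) = -4.404568
  x_2 = 0.180000 - (-4.404568)×(0.180000 - (-3.130000))/(-4.404568 - 13.913303)
       = -0.615896
Iteration 2:
  f(0.180000) = -4.404568
  f(-0.615896) = -0.868627
  x_3 = -0.615896 - (-0.868627)×(-0.615896 - 0.180000)/(-0.868627 - (-4.404568))
       = -0.811413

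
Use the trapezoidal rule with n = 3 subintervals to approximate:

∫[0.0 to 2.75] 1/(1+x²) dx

f(x) = 1/(1+x²)
a = 0.0, b = 2.75, n = 3
h = (b - a)/n = 0.916667

Trapezoidal rule: (h/2)[f(x₀) + 2f(x₁) + 2f(x₂) + ... + f(xₙ)]

x_0 = 0.0000, f(x_0) = 1.000000, coefficient = 1
x_1 = 0.9167, f(x_1) = 0.543396, coefficient = 2
x_2 = 1.8333, f(x_2) = 0.229299, coefficient = 2
x_3 = 2.7500, f(x_3) = 0.116788, coefficient = 1

I ≈ (0.916667/2) × 2.662180 = 1.220166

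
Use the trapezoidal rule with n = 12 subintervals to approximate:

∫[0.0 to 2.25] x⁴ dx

f(x) = x⁴
a = 0.0, b = 2.25, n = 12
h = (b - a)/n = 0.187500

Trapezoidal rule: (h/2)[f(x₀) + 2f(x₁) + 2f(x₂) + ... + f(xₙ)]

x_0 = 0.0000, f(x_0) = 0.000000, coefficient = 1
x_1 = 0.1875, f(x_1) = 0.001236, coefficient = 2
x_2 = 0.3750, f(x_2) = 0.019775, coefficient = 2
x_3 = 0.5625, f(x_3) = 0.100113, coefficient = 2
x_4 = 0.7500, f(x_4) = 0.316406, coefficient = 2
x_5 = 0.9375, f(x_5) = 0.772476, coefficient = 2
x_6 = 1.1250, f(x_6) = 1.601807, coefficient = 2
x_7 = 1.3125, f(x_7) = 2.967545, coefficient = 2
x_8 = 1.5000, f(x_8) = 5.062500, coefficient = 2
x_9 = 1.6875, f(x_9) = 8.109146, coefficient = 2
x_10 = 1.8750, f(x_10) = 12.359619, coefficient = 2
x_11 = 2.0625, f(x_11) = 18.095718, coefficient = 2
x_12 = 2.2500, f(x_12) = 25.628906, coefficient = 1

I ≈ (0.187500/2) × 124.441589 = 11.666399
Exact value: 11.533008
Error: 0.133391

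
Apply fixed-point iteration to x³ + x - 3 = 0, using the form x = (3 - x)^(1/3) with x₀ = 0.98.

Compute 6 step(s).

Equation: x³ + x - 3 = 0
Fixed-point form: x = (3 - x)^(1/3)
x₀ = 0.98

x_1 = g(0.980000) = 1.264107
x_2 = g(1.264107) = 1.201824
x_3 = g(1.201824) = 1.216029
x_4 = g(1.216029) = 1.212819
x_5 = g(1.212819) = 1.213546
x_6 = g(1.213546) = 1.213381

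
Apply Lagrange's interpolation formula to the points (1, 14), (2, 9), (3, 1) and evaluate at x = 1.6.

Lagrange interpolation formula:
P(x) = Σ yᵢ × Lᵢ(x)
where Lᵢ(x) = Π_{j≠i} (x - xⱼ)/(xᵢ - xⱼ)

L_0(1.6) = (1.6 - 2)/(1 - 2) × (1.6 - 3)/(1 - 3) = 0.280000
L_1(1.6) = (1.6 - 1)/(2 - 1) × (1.6 - 3)/(2 - 3) = 0.840000
L_2(1.6) = (1.6 - 1)/(3 - 1) × (1.6 - 2)/(3 - 2) = -0.120000

P(1.6) = 14×L_0(1.6) + 9×L_1(1.6) + 1×L_2(1.6)
P(1.6) = 11.360000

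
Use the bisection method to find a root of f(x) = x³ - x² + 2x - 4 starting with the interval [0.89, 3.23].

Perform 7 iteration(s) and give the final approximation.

f(x) = x³ - x² + 2x - 4
Initial interval: [0.89, 3.23]

Iteration 1:
  c_1 = (0.890000 + 3.230000)/2 = 2.060000
  f(c_1) = f(2.060000) = 4.618216
  f(a) × f(c) < 0, new interval: [0.890000, 2.060000]
Iteration 2:
  c_2 = (0.890000 + 2.060000)/2 = 1.475000
  f(c_2) = f(1.475000) = -0.016578
  f(a) × f(c) ≥ 0, new interval: [1.475000, 2.060000]
Iteration 3:
  c_3 = (1.475000 + 2.060000)/2 = 1.767500
  f(c_3) = f(1.767500) = 1.932713
  f(a) × f(c) < 0, new interval: [1.475000, 1.767500]
Iteration 4:
  c_4 = (1.475000 + 1.767500)/2 = 1.621250
  f(c_4) = f(1.621250) = 0.875426
  f(a) × f(c) < 0, new interval: [1.475000, 1.621250]
Iteration 5:
  c_5 = (1.475000 + 1.621250)/2 = 1.548125
  f(c_5) = f(1.548125) = 0.409936
  f(a) × f(c) < 0, new interval: [1.475000, 1.548125]
Iteration 6:
  c_6 = (1.475000 + 1.548125)/2 = 1.511563
  f(c_6) = f(1.511563) = 0.191954
  f(a) × f(c) < 0, new interval: [1.475000, 1.511563]
Iteration 7:
  c_7 = (1.475000 + 1.511563)/2 = 1.493281
  f(c_7) = f(1.493281) = 0.086525
  f(a) × f(c) < 0, new interval: [1.475000, 1.493281]

After 7 iteration(s), the approximation is c_7 = 1.493281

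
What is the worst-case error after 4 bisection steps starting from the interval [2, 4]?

Bisection error bound: |error| ≤ (b-a)/2^n
|error| ≤ (4 - 2)/2^4 = 2/2^4
|error| ≤ 0.1250000000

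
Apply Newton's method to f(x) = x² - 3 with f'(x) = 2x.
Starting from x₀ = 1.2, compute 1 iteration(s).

f(x) = x² - 3
f'(x) = 2x
x₀ = 1.2

Newton-Raphson formula: x_{n+1} = x_n - f(x_n)/f'(x_n)

Iteration 1:
  f(1.200000) = -1.560000
  f'(1.200000) = 2.400000
  x_1 = 1.200000 - (-1.560000)/2.400000 = 1.850000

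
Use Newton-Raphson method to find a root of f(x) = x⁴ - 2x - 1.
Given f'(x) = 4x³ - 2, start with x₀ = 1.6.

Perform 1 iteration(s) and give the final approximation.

f(x) = x⁴ - 2x - 1
f'(x) = 4x³ - 2
x₀ = 1.6

Newton-Raphson formula: x_{n+1} = x_n - f(x_n)/f'(x_n)

Iteration 1:
  f(1.600000) = 2.353600
  f'(1.600000) = 14.384000
  x_1 = 1.600000 - 2.353600/14.384000 = 1.436374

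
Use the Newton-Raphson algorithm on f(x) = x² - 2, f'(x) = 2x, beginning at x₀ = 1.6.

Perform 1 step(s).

f(x) = x² - 2
f'(x) = 2x
x₀ = 1.6

Newton-Raphson formula: x_{n+1} = x_n - f(x_n)/f'(x_n)

Iteration 1:
  f(1.600000) = 0.560000
  f'(1.600000) = 3.200000
  x_1 = 1.600000 - 0.560000/3.200000 = 1.425000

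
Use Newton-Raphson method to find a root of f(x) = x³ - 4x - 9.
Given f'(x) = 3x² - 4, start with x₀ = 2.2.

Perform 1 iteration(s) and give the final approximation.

f(x) = x³ - 4x - 9
f'(x) = 3x² - 4
x₀ = 2.2

Newton-Raphson formula: x_{n+1} = x_n - f(x_n)/f'(x_n)

Iteration 1:
  f(2.200000) = -7.152000
  f'(2.200000) = 10.520000
  x_1 = 2.200000 - (-7.152000)/10.520000 = 2.879848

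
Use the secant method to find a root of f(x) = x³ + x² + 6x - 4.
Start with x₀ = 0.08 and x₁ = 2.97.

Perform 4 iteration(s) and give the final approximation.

f(x) = x³ + x² + 6x - 4
x₀ = 0.08, x₁ = 2.97

Secant formula: x_{n+1} = x_n - f(x_n)(x_n - x_{n-1})/(f(x_n) - f(x_{n-1}))

Iteration 1:
  f(0.080000) = -3.513088
  f(2.970000) = 48.838973
  x_2 = 2.970000 - 48.838973×(2.970000 - 0.080000)/(48.838973 - (-3.513088))
       = 0.273934
Iteration 2:
  f(2.970000) = 48.838973
  f(0.273934) = -2.260803
  x_3 = 0.273934 - (-2.260803)×(0.273934 - 2.970000)/(-2.260803 - 48.838973)
       = 0.393215
Iteration 3:
  f(0.273934) = -2.260803
  f(0.393215) = -1.425291
  x_4 = 0.393215 - (-1.425291)×(0.393215 - 0.273934)/(-1.425291 - (-2.260803))
       = 0.596697
Iteration 4:
  f(0.393215) = -1.425291
  f(0.596697) = 0.148681
  x_5 = 0.596697 - 0.148681×(0.596697 - 0.393215)/(0.148681 - (-1.425291))
       = 0.577476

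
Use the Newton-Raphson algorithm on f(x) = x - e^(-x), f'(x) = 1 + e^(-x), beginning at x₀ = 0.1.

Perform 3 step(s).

f(x) = x - e^(-x)
f'(x) = 1 + e^(-x)
x₀ = 0.1

Newton-Raphson formula: x_{n+1} = x_n - f(x_n)/f'(x_n)

Iteration 1:
  f(0.100000) = -0.804837
  f'(0.100000) = 1.904837
  x_1 = 0.100000 - (-0.804837)/1.904837 = 0.522523
Iteration 2:
  f(0.522523) = -0.070500
  f'(0.522523) = 1.593023
  x_2 = 0.522523 - (-0.070500)/1.593023 = 0.566778
Iteration 3:
  f(0.566778) = -0.000572
  f'(0.566778) = 1.567350
  x_3 = 0.566778 - (-0.000572)/1.567350 = 0.567143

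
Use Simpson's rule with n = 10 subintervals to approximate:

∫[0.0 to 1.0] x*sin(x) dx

f(x) = x*sin(x)
a = 0.0, b = 1.0, n = 10
h = (b - a)/n = 0.100000

Simpson's rule: (h/3)[f(x₀) + 4f(x₁) + 2f(x₂) + ... + f(xₙ)]

x_0 = 0.0000, f(x_0) = 0.000000, coefficient = 1
x_1 = 0.1000, f(x_1) = 0.009983, coefficient = 4
x_2 = 0.2000, f(x_2) = 0.039734, coefficient = 2
x_3 = 0.3000, f(x_3) = 0.088656, coefficient = 4
x_4 = 0.4000, f(x_4) = 0.155767, coefficient = 2
x_5 = 0.5000, f(x_5) = 0.239713, coefficient = 4
x_6 = 0.6000, f(x_6) = 0.338785, coefficient = 2
x_7 = 0.7000, f(x_7) = 0.450952, coefficient = 4
x_8 = 0.8000, f(x_8) = 0.573885, coefficient = 2
x_9 = 0.9000, f(x_9) = 0.704994, coefficient = 4
x_10 = 1.0000, f(x_10) = 0.841471, coefficient = 1

I ≈ (0.100000/3) × 9.035009 = 0.301167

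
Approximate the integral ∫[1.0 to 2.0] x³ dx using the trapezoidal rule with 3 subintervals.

f(x) = x³
a = 1.0, b = 2.0, n = 3
h = (b - a)/n = 0.333333

Trapezoidal rule: (h/2)[f(x₀) + 2f(x₁) + 2f(x₂) + ... + f(xₙ)]

x_0 = 1.0000, f(x_0) = 1.000000, coefficient = 1
x_1 = 1.3333, f(x_1) = 2.370370, coefficient = 2
x_2 = 1.6667, f(x_2) = 4.629630, coefficient = 2
x_3 = 2.0000, f(x_3) = 8.000000, coefficient = 1

I ≈ (0.333333/2) × 23.000000 = 3.833333
Exact value: 3.750000
Error: 0.083333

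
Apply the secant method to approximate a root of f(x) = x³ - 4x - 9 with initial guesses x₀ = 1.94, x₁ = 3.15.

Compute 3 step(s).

f(x) = x³ - 4x - 9
x₀ = 1.94, x₁ = 3.15

Secant formula: x_{n+1} = x_n - f(x_n)(x_n - x_{n-1})/(f(x_n) - f(x_{n-1}))

Iteration 1:
  f(1.940000) = -9.458616
  f(3.150000) = 9.655875
  x_2 = 3.150000 - 9.655875×(3.150000 - 1.940000)/(9.655875 - (-9.458616))
       = 2.538756
Iteration 2:
  f(3.150000) = 9.655875
  f(2.538756) = -2.792018
  x_3 = 2.538756 - (-2.792018)×(2.538756 - 3.150000)/(-2.792018 - 9.655875)
       = 2.675856
Iteration 3:
  f(2.538756) = -2.792018
  f(2.675856) = -0.543742
  x_4 = 2.675856 - (-0.543742)×(2.675856 - 2.538756)/(-0.543742 - (-2.792018))
       = 2.709014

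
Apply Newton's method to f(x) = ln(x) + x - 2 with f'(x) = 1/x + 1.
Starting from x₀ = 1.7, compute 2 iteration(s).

f(x) = ln(x) + x - 2
f'(x) = 1/x + 1
x₀ = 1.7

Newton-Raphson formula: x_{n+1} = x_n - f(x_n)/f'(x_n)

Iteration 1:
  f(1.700000) = 0.230628
  f'(1.700000) = 1.588235
  x_1 = 1.700000 - 0.230628/1.588235 = 1.554790
Iteration 2:
  f(1.554790) = -0.003870
  f'(1.554790) = 1.643174
  x_2 = 1.554790 - (-0.003870)/1.643174 = 1.557145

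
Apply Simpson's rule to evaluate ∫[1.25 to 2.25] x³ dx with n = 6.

f(x) = x³
a = 1.25, b = 2.25, n = 6
h = (b - a)/n = 0.166667

Simpson's rule: (h/3)[f(x₀) + 4f(x₁) + 2f(x₂) + ... + f(xₙ)]

x_0 = 1.2500, f(x_0) = 1.953125, coefficient = 1
x_1 = 1.4167, f(x_1) = 2.843171, coefficient = 4
x_2 = 1.5833, f(x_2) = 3.969329, coefficient = 2
x_3 = 1.7500, f(x_3) = 5.359375, coefficient = 4
x_4 = 1.9167, f(x_4) = 7.041088, coefficient = 2
x_5 = 2.0833, f(x_5) = 9.042245, coefficient = 4
x_6 = 2.2500, f(x_6) = 11.390625, coefficient = 1

I ≈ (0.166667/3) × 104.343750 = 5.796875
Exact value: 5.796875
Error: 0.000000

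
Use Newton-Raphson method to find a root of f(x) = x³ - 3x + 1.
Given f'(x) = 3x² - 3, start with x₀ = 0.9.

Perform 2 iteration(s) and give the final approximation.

f(x) = x³ - 3x + 1
f'(x) = 3x² - 3
x₀ = 0.9

Newton-Raphson formula: x_{n+1} = x_n - f(x_n)/f'(x_n)

Iteration 1:
  f(0.900000) = -0.971000
  f'(0.900000) = -0.570000
  x_1 = 0.900000 - (-0.971000)/(-0.570000) = -0.803509
Iteration 2:
  f(-0.803509) = 2.891760
  f'(-0.803509) = -1.063121
  x_2 = -0.803509 - 2.891760/(-1.063121) = 1.916558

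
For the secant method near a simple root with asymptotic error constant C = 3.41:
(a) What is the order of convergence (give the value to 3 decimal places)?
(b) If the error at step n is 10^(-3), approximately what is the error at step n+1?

(a) Secant method has superlinear convergence with order φ = (1+√5)/2 ≈ 1.618.
    This means |e_{n+1}| ≈ C|e_n|^1.618.

(b) With |e_n| = 10^(-3) and C = 3.41:
    |e_{n+1}| ≈ 3.41 × (10^(-3))^1.618 = 3.41 × 10^(-4.85)

(a) ≈ 1.618 (golden ratio); (b) |e_{n+1}| ≈ 4.771e-05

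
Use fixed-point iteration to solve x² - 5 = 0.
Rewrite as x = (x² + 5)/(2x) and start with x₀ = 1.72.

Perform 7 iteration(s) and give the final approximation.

Equation: x² - 5 = 0
Fixed-point form: x = (x² + 5)/(2x)
x₀ = 1.72

x_1 = g(1.720000) = 2.313488
x_2 = g(2.313488) = 2.237363
x_3 = g(2.237363) = 2.236068
x_4 = g(2.236068) = 2.236068
x_5 = g(2.236068) = 2.236068
x_6 = g(2.236068) = 2.236068
x_7 = g(2.236068) = 2.236068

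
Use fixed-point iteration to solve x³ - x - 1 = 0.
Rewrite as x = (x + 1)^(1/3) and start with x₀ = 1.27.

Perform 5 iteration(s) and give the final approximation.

Equation: x³ - x - 1 = 0
Fixed-point form: x = (x + 1)^(1/3)
x₀ = 1.27

x_1 = g(1.270000) = 1.314242
x_2 = g(1.314242) = 1.322725
x_3 = g(1.322725) = 1.324339
x_4 = g(1.324339) = 1.324646
x_5 = g(1.324646) = 1.324704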